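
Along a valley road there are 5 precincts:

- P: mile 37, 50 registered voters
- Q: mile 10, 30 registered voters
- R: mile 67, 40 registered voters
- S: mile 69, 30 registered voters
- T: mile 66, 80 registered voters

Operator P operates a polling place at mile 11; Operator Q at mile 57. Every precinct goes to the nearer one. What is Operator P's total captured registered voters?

The indifferent point is the midpoint (11+57)/2 = 34; precincts left of it (closer to Operator P at 11) go to Operator P, those right go to Operator Q.
  Q at 10 (w=30) → Operator P
  P at 37 (w=50) → Operator Q
  T at 66 (w=80) → Operator Q
  R at 67 (w=40) → Operator Q
  S at 69 (w=30) → Operator Q
Operator P captures 30; Operator Q captures 200.

30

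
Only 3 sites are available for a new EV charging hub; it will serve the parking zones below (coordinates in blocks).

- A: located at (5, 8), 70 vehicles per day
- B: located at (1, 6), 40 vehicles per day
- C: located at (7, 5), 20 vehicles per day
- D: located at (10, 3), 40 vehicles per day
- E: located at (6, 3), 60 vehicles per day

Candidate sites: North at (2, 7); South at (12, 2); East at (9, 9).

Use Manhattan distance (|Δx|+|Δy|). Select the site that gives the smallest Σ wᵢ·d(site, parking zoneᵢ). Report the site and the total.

North, total 1460 blocks

Total weighted distance at each candidate:
  North (2, 7): total = 1460
  South (12, 2): total = 2210
  East (9, 9): total = 1730
Minimum is at North with total 1460 blocks.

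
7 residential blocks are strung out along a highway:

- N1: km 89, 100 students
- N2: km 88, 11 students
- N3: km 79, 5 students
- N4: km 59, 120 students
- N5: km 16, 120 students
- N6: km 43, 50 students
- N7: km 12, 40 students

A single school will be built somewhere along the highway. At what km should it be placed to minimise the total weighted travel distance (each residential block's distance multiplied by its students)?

x = 59

For a sum of weighted absolute distances on a line, the optimum is the weighted median (not the mean). Total weight W = 446; half-weight = 223.
Sort by position and accumulate weight:
  km 12 (N7, w=40) → cum 40
  km 16 (N5, w=120) → cum 160
  km 43 (N6, w=50) → cum 210
  km 59 (N4, w=120) → cum 330  ≥ 223 → median here
  km 79 (N3, w=5) → cum 335
  km 88 (N2, w=11) → cum 346
  km 89 (N1, w=100) → cum 446
Optimal location: km 59.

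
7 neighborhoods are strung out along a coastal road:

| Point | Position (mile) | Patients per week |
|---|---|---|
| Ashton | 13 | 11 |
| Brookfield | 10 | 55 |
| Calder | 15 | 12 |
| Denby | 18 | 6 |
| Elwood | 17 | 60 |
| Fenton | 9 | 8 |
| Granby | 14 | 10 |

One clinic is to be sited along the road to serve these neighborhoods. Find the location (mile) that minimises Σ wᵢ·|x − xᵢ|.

For a sum of weighted absolute distances on a line, the optimum is the weighted median (not the mean). Total weight W = 162; half-weight = 81.
Sort by position and accumulate weight:
  mile 9 (Fenton, w=8) → cum 8
  mile 10 (Brookfield, w=55) → cum 63
  mile 13 (Ashton, w=11) → cum 74
  mile 14 (Granby, w=10) → cum 84  ≥ 81 → median here
  mile 15 (Calder, w=12) → cum 96
  mile 17 (Elwood, w=60) → cum 156
  mile 18 (Denby, w=6) → cum 162
Optimal location: mile 14.

x = 14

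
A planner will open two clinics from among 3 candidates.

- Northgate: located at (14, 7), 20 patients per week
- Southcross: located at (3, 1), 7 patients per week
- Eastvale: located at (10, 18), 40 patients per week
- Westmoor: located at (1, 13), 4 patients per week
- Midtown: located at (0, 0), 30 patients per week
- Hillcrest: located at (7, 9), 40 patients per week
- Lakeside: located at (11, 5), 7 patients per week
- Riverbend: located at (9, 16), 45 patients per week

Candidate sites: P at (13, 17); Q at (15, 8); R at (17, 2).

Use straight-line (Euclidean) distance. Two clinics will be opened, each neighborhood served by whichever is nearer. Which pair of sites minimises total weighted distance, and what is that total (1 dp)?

{P, Q}, total 1355.6

Evaluate every pair (each demand assigned to the nearer of the two):
  {P, Q}: total = 1355.6
  {P, R}: total = 1538.0
  {Q, R}: total = 1949.7
Best pair: {P, Q} with total 1355.6.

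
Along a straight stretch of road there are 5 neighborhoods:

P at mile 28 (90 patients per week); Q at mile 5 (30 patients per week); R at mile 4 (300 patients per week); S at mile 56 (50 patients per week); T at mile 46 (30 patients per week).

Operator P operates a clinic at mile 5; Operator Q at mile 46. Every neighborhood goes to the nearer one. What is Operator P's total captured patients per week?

The indifferent point is the midpoint (5+46)/2 = 25.5; neighborhoods left of it (closer to Operator P at 5) go to Operator P, those right go to Operator Q.
  R at 4 (w=300) → Operator P
  Q at 5 (w=30) → Operator P
  P at 28 (w=90) → Operator Q
  T at 46 (w=30) → Operator Q
  S at 56 (w=50) → Operator Q
Operator P captures 330; Operator Q captures 170.

330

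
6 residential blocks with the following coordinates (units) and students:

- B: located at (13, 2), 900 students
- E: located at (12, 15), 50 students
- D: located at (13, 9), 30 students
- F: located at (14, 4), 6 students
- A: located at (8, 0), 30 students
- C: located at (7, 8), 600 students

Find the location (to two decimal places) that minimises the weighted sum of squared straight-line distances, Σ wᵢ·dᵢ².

The minimiser of Σwᵢ‖p−pᵢ‖² is the weighted centroid p* = (Σwᵢpᵢ)/(Σwᵢ).
Σwᵢ = 1616.
Σwᵢxᵢ = 900·13 + 50·12 + 30·13 + 6·14 + 30·8 + 600·7 = 17214.
Σwᵢyᵢ = 900·2 + 50·15 + 30·9 + 6·4 + 30·0 + 600·8 = 7644.
x* = 17214/1616 = 10.65, y* = 7644/1616 = 4.73.

(10.65, 4.73)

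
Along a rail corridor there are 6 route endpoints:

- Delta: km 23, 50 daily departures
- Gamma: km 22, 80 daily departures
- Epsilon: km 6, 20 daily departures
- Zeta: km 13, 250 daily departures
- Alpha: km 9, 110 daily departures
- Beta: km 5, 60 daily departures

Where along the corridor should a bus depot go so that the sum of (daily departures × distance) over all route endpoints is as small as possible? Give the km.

For a sum of weighted absolute distances on a line, the optimum is the weighted median (not the mean). Total weight W = 570; half-weight = 285.
Sort by position and accumulate weight:
  km 5 (Beta, w=60) → cum 60
  km 6 (Epsilon, w=20) → cum 80
  km 9 (Alpha, w=110) → cum 190
  km 13 (Zeta, w=250) → cum 440  ≥ 285 → median here
  km 22 (Gamma, w=80) → cum 520
  km 23 (Delta, w=50) → cum 570
Optimal location: km 13.

x = 13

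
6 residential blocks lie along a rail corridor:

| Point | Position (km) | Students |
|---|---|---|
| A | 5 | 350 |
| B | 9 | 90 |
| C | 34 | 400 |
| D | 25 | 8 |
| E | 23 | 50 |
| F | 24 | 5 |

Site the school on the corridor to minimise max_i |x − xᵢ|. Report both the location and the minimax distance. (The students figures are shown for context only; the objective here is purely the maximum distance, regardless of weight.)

location 19.5, max distance 14.5

The 1-center on a line is the midpoint of the two extreme points: leftmost at 5, rightmost at 34.
Optimal location = (5 + 34)/2 = 19.5; maximum distance = (34 − 5)/2 = 14.5.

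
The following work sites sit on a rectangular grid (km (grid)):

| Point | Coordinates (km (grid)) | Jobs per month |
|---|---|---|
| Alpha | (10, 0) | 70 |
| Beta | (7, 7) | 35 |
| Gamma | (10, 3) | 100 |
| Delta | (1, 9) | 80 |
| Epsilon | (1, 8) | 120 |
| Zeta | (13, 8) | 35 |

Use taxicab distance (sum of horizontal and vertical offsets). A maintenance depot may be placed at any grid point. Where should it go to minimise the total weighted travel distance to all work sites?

(7, 8)

Manhattan distance separates: Σwᵢ(|x−xᵢ|+|y−yᵢ|) = Σwᵢ|x−xᵢ| + Σwᵢ|y−yᵢ|, so x and y are optimised independently as 1-D weighted medians.
Total weight W = 440; half = 220.
x-coordinate, sorted with cumulative weight:
  x=1 (Delta, w=80) cum 80
  x=1 (Epsilon, w=120) cum 200
  x=7 (Beta, w=35) cum 235  ← median
  x=10 (Alpha, w=70) cum 305
  x=10 (Gamma, w=100) cum 405
  x=13 (Zeta, w=35) cum 440
⇒ x* = 7
y-coordinate, sorted with cumulative weight:
  y=0 (Alpha, w=70) cum 70
  y=3 (Gamma, w=100) cum 170
  y=7 (Beta, w=35) cum 205
  y=8 (Epsilon, w=120) cum 325  ← median
  y=8 (Zeta, w=35) cum 360
  y=9 (Delta, w=80) cum 440
⇒ y* = 8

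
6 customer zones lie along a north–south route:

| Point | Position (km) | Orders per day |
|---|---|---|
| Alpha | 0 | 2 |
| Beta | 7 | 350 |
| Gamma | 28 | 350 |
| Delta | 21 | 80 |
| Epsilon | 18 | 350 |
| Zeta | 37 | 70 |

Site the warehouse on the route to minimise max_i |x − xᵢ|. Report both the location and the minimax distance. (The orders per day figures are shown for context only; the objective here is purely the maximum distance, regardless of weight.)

location 18.5, max distance 18.5

The 1-center on a line is the midpoint of the two extreme points: leftmost at 0, rightmost at 37.
Optimal location = (0 + 37)/2 = 18.5; maximum distance = (37 − 0)/2 = 18.5.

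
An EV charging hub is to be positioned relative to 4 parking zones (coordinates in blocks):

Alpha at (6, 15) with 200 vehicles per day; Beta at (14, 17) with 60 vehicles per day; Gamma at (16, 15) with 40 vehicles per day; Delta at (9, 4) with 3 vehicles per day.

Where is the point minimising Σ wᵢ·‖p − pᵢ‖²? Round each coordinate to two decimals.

The minimiser of Σwᵢ‖p−pᵢ‖² is the weighted centroid p* = (Σwᵢpᵢ)/(Σwᵢ).
Σwᵢ = 303.
Σwᵢxᵢ = 200·6 + 60·14 + 40·16 + 3·9 = 2707.
Σwᵢyᵢ = 200·15 + 60·17 + 40·15 + 3·4 = 4632.
x* = 2707/303 = 8.93, y* = 4632/303 = 15.29.

(8.93, 15.29)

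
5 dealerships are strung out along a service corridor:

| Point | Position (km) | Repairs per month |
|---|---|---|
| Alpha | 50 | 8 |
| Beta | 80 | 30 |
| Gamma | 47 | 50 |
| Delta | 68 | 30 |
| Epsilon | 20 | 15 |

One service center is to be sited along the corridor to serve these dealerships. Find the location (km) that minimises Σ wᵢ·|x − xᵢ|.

For a sum of weighted absolute distances on a line, the optimum is the weighted median (not the mean). Total weight W = 133; half-weight = 66.5.
Sort by position and accumulate weight:
  km 20 (Epsilon, w=15) → cum 15
  km 47 (Gamma, w=50) → cum 65
  km 50 (Alpha, w=8) → cum 73  ≥ 66.5 → median here
  km 68 (Delta, w=30) → cum 103
  km 80 (Beta, w=30) → cum 133
Optimal location: km 50.

x = 50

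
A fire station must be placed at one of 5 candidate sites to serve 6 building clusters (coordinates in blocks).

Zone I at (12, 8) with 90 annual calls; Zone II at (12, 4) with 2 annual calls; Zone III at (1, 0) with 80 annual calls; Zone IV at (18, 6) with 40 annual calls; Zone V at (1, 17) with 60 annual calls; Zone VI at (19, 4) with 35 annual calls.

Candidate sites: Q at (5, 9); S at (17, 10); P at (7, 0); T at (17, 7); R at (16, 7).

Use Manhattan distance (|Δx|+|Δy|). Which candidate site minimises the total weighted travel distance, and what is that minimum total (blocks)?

Q, total 3809 blocks

Total weighted distance at each candidate:
  Q (5, 9): total = 3809
  S (17, 10): total = 4592
  P (7, 0): total = 4288
  T (17, 7): total = 4211
  R (16, 7): total = 4054
Minimum is at Q with total 3809 blocks.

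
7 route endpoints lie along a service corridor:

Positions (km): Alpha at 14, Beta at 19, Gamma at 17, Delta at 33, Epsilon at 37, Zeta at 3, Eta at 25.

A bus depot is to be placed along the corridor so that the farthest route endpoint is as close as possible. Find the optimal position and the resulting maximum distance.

The 1-center on a line is the midpoint of the two extreme points: leftmost at 3, rightmost at 37.
Optimal location = (3 + 37)/2 = 20; maximum distance = (37 − 3)/2 = 17.

location 20, max distance 17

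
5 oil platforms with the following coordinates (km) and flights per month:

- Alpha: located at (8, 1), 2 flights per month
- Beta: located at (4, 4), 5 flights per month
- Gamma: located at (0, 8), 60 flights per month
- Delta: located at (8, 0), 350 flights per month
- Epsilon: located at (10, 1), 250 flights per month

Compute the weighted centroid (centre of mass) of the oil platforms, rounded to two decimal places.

(8.00, 1.13)

The minimiser of Σwᵢ‖p−pᵢ‖² is the weighted centroid p* = (Σwᵢpᵢ)/(Σwᵢ).
Σwᵢ = 667.
Σwᵢxᵢ = 2·8 + 5·4 + 60·0 + 350·8 + 250·10 = 5336.
Σwᵢyᵢ = 2·1 + 5·4 + 60·8 + 350·0 + 250·1 = 752.
x* = 5336/667 = 8.00, y* = 752/667 = 1.13.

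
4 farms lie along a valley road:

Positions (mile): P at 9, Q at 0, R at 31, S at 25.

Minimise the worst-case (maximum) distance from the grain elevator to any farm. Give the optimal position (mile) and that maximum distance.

The 1-center on a line is the midpoint of the two extreme points: leftmost at 0, rightmost at 31.
Optimal location = (0 + 31)/2 = 15.5; maximum distance = (31 − 0)/2 = 15.5.

location 15.5, max distance 15.5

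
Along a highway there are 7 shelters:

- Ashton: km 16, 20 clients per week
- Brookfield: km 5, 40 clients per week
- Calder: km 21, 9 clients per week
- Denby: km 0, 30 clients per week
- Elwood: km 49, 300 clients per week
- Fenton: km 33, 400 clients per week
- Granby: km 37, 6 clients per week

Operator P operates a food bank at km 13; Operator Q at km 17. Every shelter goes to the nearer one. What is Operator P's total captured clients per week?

The indifferent point is the midpoint (13+17)/2 = 15; shelters left of it (closer to Operator P at 13) go to Operator P, those right go to Operator Q.
  Denby at 0 (w=30) → Operator P
  Brookfield at 5 (w=40) → Operator P
  Ashton at 16 (w=20) → Operator Q
  Calder at 21 (w=9) → Operator Q
  Fenton at 33 (w=400) → Operator Q
  Granby at 37 (w=6) → Operator Q
  Elwood at 49 (w=300) → Operator Q
Operator P captures 70; Operator Q captures 735.

70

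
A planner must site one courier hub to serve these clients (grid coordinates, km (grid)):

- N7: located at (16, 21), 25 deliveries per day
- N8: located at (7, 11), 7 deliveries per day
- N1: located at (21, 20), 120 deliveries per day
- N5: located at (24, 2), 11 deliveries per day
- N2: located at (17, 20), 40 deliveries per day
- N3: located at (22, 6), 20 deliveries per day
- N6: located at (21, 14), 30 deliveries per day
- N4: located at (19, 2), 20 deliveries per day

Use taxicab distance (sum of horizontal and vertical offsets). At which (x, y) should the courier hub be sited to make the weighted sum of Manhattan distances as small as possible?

(21, 20)

Manhattan distance separates: Σwᵢ(|x−xᵢ|+|y−yᵢ|) = Σwᵢ|x−xᵢ| + Σwᵢ|y−yᵢ|, so x and y are optimised independently as 1-D weighted medians.
Total weight W = 273; half = 136.5.
x-coordinate, sorted with cumulative weight:
  x=7 (N8, w=7) cum 7
  x=16 (N7, w=25) cum 32
  x=17 (N2, w=40) cum 72
  x=19 (N4, w=20) cum 92
  x=21 (N1, w=120) cum 212  ← median
  x=21 (N6, w=30) cum 242
  x=22 (N3, w=20) cum 262
  x=24 (N5, w=11) cum 273
⇒ x* = 21
y-coordinate, sorted with cumulative weight:
  y=2 (N5, w=11) cum 11
  y=2 (N4, w=20) cum 31
  y=6 (N3, w=20) cum 51
  y=11 (N8, w=7) cum 58
  y=14 (N6, w=30) cum 88
  y=20 (N1, w=120) cum 208  ← median
  y=20 (N2, w=40) cum 248
  y=21 (N7, w=25) cum 273
⇒ y* = 20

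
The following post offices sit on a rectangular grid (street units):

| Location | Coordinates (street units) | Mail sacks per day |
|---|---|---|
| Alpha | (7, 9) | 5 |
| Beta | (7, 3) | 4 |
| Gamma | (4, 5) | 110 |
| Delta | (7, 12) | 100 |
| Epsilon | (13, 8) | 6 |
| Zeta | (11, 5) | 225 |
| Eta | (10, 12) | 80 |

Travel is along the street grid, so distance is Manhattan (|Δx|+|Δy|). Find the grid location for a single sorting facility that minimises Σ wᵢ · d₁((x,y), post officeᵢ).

(10, 5)

Manhattan distance separates: Σwᵢ(|x−xᵢ|+|y−yᵢ|) = Σwᵢ|x−xᵢ| + Σwᵢ|y−yᵢ|, so x and y are optimised independently as 1-D weighted medians.
Total weight W = 530; half = 265.
x-coordinate, sorted with cumulative weight:
  x=4 (Gamma, w=110) cum 110
  x=7 (Alpha, w=5) cum 115
  x=7 (Beta, w=4) cum 119
  x=7 (Delta, w=100) cum 219
  x=10 (Eta, w=80) cum 299  ← median
  x=11 (Zeta, w=225) cum 524
  x=13 (Epsilon, w=6) cum 530
⇒ x* = 10
y-coordinate, sorted with cumulative weight:
  y=3 (Beta, w=4) cum 4
  y=5 (Gamma, w=110) cum 114
  y=5 (Zeta, w=225) cum 339  ← median
  y=8 (Epsilon, w=6) cum 345
  y=9 (Alpha, w=5) cum 350
  y=12 (Delta, w=100) cum 450
  y=12 (Eta, w=80) cum 530
⇒ y* = 5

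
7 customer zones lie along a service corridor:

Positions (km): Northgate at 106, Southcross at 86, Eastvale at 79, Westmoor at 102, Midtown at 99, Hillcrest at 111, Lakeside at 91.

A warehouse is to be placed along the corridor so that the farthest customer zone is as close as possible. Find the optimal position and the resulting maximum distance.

location 95, max distance 16

The 1-center on a line is the midpoint of the two extreme points: leftmost at 79, rightmost at 111.
Optimal location = (79 + 111)/2 = 95; maximum distance = (111 − 79)/2 = 16.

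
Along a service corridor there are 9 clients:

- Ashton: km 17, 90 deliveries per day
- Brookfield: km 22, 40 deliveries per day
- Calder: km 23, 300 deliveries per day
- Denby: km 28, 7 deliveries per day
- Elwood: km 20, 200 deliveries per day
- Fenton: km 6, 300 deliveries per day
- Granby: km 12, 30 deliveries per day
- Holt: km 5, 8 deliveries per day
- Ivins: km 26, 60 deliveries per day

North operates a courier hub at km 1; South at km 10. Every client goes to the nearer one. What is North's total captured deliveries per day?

8

The indifferent point is the midpoint (1+10)/2 = 5.5; clients left of it (closer to North at 1) go to North, those right go to South.
  Holt at 5 (w=8) → North
  Fenton at 6 (w=300) → South
  Granby at 12 (w=30) → South
  Ashton at 17 (w=90) → South
  Elwood at 20 (w=200) → South
  Brookfield at 22 (w=40) → South
  Calder at 23 (w=300) → South
  Ivins at 26 (w=60) → South
  Denby at 28 (w=7) → South
North captures 8; South captures 1027.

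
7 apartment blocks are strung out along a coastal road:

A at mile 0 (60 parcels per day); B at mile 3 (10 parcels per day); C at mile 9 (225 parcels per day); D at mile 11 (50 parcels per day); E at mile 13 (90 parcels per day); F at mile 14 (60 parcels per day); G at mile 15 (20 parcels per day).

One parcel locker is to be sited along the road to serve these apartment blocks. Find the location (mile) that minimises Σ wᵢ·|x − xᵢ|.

x = 9

For a sum of weighted absolute distances on a line, the optimum is the weighted median (not the mean). Total weight W = 515; half-weight = 257.5.
Sort by position and accumulate weight:
  mile 0 (A, w=60) → cum 60
  mile 3 (B, w=10) → cum 70
  mile 9 (C, w=225) → cum 295  ≥ 257.5 → median here
  mile 11 (D, w=50) → cum 345
  mile 13 (E, w=90) → cum 435
  mile 14 (F, w=60) → cum 495
  mile 15 (G, w=20) → cum 515
Optimal location: mile 9.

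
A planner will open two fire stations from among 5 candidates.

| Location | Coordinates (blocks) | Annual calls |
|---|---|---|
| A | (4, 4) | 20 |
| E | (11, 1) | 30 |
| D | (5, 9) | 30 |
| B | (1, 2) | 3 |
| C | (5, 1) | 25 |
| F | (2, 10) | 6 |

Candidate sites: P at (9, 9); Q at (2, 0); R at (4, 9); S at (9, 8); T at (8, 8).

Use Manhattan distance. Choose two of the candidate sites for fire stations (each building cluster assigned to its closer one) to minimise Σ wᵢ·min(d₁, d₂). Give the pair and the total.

Evaluate every pair (each demand assigned to the nearer of the two):
  {Q, R}: total = 557
  {R, S}: total = 673
  {P, Q}: total = 697
  {Q, T}: total = 697
  {P, R}: total = 703
  {Q, S}: total = 703
  {R, T}: total = 703
  {S, T}: total = 887
  {P, T}: total = 917
  {P, S}: total = 935
Best pair: {Q, R} with total 557.

{Q, R}, total 557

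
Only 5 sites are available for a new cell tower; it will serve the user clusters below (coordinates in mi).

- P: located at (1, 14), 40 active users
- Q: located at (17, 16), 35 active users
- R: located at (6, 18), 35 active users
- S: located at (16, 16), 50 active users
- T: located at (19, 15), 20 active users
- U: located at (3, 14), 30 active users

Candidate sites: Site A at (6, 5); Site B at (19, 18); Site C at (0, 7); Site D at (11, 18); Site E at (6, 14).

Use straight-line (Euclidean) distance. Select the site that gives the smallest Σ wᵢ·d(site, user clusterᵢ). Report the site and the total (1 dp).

Total weighted distance at each candidate:
  Site A (6, 5): total = 2767.2
  Site B (19, 18): total = 2026.6
  Site C (0, 7): total = 2953.3
  Site D (11, 18): total = 1535.6
  Site E (6, 14): total = 1592.0
Minimum is at Site D with total 1535.6 mi.

Site D, total 1535.6 mi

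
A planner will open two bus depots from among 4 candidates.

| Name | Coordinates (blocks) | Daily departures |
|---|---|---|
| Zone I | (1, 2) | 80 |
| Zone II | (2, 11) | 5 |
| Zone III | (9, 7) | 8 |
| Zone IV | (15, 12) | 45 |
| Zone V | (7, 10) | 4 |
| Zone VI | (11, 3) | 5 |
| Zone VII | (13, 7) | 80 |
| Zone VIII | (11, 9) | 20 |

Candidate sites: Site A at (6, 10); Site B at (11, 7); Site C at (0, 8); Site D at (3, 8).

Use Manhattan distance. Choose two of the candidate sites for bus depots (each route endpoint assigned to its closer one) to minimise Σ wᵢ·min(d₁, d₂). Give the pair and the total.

{Site B, Site C}, total 1254

Evaluate every pair (each demand assigned to the nearer of the two):
  {Site B, Site C}: total = 1254
  {Site B, Site D}: total = 1325
  {Site A, Site B}: total = 1710
  {Site A, Site C}: total = 2112
  {Site A, Site D}: total = 2187
  {Site C, Site D}: total = 2505
Best pair: {Site B, Site C} with total 1254.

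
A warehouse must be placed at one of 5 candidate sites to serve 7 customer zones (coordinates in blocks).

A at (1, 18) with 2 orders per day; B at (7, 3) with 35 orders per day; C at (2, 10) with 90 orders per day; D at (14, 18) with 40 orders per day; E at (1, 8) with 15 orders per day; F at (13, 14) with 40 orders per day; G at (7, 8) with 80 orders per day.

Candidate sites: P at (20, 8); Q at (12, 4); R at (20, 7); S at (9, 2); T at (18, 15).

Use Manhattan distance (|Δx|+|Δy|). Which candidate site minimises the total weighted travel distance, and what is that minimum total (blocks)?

Total weighted distance at each candidate:
  P (20, 8): total = 4973
  Q (12, 4): total = 3725
  R (20, 7): total = 5205
  S (9, 2): total = 3833
  T (18, 15): total = 5055
Minimum is at Q with total 3725 blocks.

Q, total 3725 blocks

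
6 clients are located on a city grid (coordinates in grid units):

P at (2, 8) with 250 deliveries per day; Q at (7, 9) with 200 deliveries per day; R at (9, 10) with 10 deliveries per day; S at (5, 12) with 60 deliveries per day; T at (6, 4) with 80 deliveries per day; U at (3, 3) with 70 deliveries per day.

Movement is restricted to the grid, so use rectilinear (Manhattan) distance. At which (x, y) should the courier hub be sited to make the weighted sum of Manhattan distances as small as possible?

Manhattan distance separates: Σwᵢ(|x−xᵢ|+|y−yᵢ|) = Σwᵢ|x−xᵢ| + Σwᵢ|y−yᵢ|, so x and y are optimised independently as 1-D weighted medians.
Total weight W = 670; half = 335.
x-coordinate, sorted with cumulative weight:
  x=2 (P, w=250) cum 250
  x=3 (U, w=70) cum 320
  x=5 (S, w=60) cum 380  ← median
  x=6 (T, w=80) cum 460
  x=7 (Q, w=200) cum 660
  x=9 (R, w=10) cum 670
⇒ x* = 5
y-coordinate, sorted with cumulative weight:
  y=3 (U, w=70) cum 70
  y=4 (T, w=80) cum 150
  y=8 (P, w=250) cum 400  ← median
  y=9 (Q, w=200) cum 600
  y=10 (R, w=10) cum 610
  y=12 (S, w=60) cum 670
⇒ y* = 8

(5, 8)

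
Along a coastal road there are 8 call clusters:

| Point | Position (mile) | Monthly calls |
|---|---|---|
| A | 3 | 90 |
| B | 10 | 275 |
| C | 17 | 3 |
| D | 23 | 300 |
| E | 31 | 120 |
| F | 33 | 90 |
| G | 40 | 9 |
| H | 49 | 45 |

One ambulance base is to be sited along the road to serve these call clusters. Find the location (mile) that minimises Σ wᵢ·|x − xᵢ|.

x = 23

For a sum of weighted absolute distances on a line, the optimum is the weighted median (not the mean). Total weight W = 932; half-weight = 466.
Sort by position and accumulate weight:
  mile 3 (A, w=90) → cum 90
  mile 10 (B, w=275) → cum 365
  mile 17 (C, w=3) → cum 368
  mile 23 (D, w=300) → cum 668  ≥ 466 → median here
  mile 31 (E, w=120) → cum 788
  mile 33 (F, w=90) → cum 878
  mile 40 (G, w=9) → cum 887
  mile 49 (H, w=45) → cum 932
Optimal location: mile 23.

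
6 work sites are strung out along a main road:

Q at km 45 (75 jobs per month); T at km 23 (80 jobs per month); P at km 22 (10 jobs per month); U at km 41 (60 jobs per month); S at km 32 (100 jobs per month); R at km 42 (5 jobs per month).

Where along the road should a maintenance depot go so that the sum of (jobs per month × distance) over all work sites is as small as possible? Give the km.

x = 32

For a sum of weighted absolute distances on a line, the optimum is the weighted median (not the mean). Total weight W = 330; half-weight = 165.
Sort by position and accumulate weight:
  km 22 (P, w=10) → cum 10
  km 23 (T, w=80) → cum 90
  km 32 (S, w=100) → cum 190  ≥ 165 → median here
  km 41 (U, w=60) → cum 250
  km 42 (R, w=5) → cum 255
  km 45 (Q, w=75) → cum 330
Optimal location: km 32.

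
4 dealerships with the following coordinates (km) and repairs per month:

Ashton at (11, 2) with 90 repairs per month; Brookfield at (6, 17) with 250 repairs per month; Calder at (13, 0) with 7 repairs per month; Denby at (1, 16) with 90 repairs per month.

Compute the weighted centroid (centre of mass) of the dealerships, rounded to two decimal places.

The minimiser of Σwᵢ‖p−pᵢ‖² is the weighted centroid p* = (Σwᵢpᵢ)/(Σwᵢ).
Σwᵢ = 437.
Σwᵢxᵢ = 90·11 + 250·6 + 7·13 + 90·1 = 2671.
Σwᵢyᵢ = 90·2 + 250·17 + 7·0 + 90·16 = 5870.
x* = 2671/437 = 6.11, y* = 5870/437 = 13.43.

(6.11, 13.43)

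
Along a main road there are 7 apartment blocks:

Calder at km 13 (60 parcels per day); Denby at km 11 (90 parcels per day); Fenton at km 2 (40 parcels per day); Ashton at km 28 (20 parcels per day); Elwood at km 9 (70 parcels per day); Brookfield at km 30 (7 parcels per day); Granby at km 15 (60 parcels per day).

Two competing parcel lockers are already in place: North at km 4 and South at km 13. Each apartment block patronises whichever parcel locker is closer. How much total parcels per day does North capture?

The indifferent point is the midpoint (4+13)/2 = 8.5; apartment blocks left of it (closer to North at 4) go to North, those right go to South.
  Fenton at 2 (w=40) → North
  Elwood at 9 (w=70) → South
  Denby at 11 (w=90) → South
  Calder at 13 (w=60) → South
  Granby at 15 (w=60) → South
  Ashton at 28 (w=20) → South
  Brookfield at 30 (w=7) → South
North captures 40; South captures 307.

40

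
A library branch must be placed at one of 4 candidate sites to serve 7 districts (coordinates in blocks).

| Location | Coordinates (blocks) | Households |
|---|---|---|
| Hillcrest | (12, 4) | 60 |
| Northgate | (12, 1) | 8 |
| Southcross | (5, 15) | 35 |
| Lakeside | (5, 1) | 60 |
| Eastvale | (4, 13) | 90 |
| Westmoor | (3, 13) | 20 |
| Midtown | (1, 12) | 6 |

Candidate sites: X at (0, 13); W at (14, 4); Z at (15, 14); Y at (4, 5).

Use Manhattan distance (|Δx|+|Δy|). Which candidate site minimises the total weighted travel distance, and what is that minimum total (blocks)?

Y, total 2281 blocks

Total weighted distance at each candidate:
  X (0, 13): total = 3149
  W (14, 4): total = 3816
  Z (15, 14): total = 4109
  Y (4, 5): total = 2281
Minimum is at Y with total 2281 blocks.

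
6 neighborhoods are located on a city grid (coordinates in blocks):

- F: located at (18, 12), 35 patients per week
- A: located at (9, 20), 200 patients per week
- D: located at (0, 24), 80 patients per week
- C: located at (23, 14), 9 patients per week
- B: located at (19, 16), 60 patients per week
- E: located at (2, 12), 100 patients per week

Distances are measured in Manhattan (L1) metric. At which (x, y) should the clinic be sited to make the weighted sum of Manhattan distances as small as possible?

Manhattan distance separates: Σwᵢ(|x−xᵢ|+|y−yᵢ|) = Σwᵢ|x−xᵢ| + Σwᵢ|y−yᵢ|, so x and y are optimised independently as 1-D weighted medians.
Total weight W = 484; half = 242.
x-coordinate, sorted with cumulative weight:
  x=0 (D, w=80) cum 80
  x=2 (E, w=100) cum 180
  x=9 (A, w=200) cum 380  ← median
  x=18 (F, w=35) cum 415
  x=19 (B, w=60) cum 475
  x=23 (C, w=9) cum 484
⇒ x* = 9
y-coordinate, sorted with cumulative weight:
  y=12 (F, w=35) cum 35
  y=12 (E, w=100) cum 135
  y=14 (C, w=9) cum 144
  y=16 (B, w=60) cum 204
  y=20 (A, w=200) cum 404  ← median
  y=24 (D, w=80) cum 484
⇒ y* = 20

(9, 20)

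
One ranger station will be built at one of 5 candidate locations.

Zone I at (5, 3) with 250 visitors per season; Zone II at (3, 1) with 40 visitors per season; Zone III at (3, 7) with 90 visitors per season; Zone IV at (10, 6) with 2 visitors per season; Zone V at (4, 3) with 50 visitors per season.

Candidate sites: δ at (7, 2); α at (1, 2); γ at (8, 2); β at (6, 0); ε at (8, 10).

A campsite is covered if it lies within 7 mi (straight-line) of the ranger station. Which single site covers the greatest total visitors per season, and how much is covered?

Coverage radius r = 7 mi; a point is covered iff (Δx)²+(Δy)² ≤ 7² = 49.
  δ (7, 2): covers {Zone I, Zone II, Zone III, Zone IV, Zone V} → 432
  α (1, 2): covers {Zone I, Zone II, Zone III, Zone V} → 430
  γ (8, 2): covers {Zone I, Zone II, Zone IV, Zone V} → 342
  β (6, 0): covers {Zone I, Zone II, Zone V} → 340
  ε (8, 10): covers {Zone III, Zone IV} → 92
Maximum coverage at δ: 432 visitors per season.

δ, covering 432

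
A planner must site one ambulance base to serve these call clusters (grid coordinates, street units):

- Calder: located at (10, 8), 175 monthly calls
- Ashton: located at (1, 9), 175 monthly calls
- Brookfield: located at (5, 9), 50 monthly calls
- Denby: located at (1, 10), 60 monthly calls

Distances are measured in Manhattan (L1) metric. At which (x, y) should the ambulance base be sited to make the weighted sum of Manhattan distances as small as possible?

Manhattan distance separates: Σwᵢ(|x−xᵢ|+|y−yᵢ|) = Σwᵢ|x−xᵢ| + Σwᵢ|y−yᵢ|, so x and y are optimised independently as 1-D weighted medians.
Total weight W = 460; half = 230.
x-coordinate, sorted with cumulative weight:
  x=1 (Ashton, w=175) cum 175
  x=1 (Denby, w=60) cum 235  ← median
  x=5 (Brookfield, w=50) cum 285
  x=10 (Calder, w=175) cum 460
⇒ x* = 1
y-coordinate, sorted with cumulative weight:
  y=8 (Calder, w=175) cum 175
  y=9 (Ashton, w=175) cum 350  ← median
  y=9 (Brookfield, w=50) cum 400
  y=10 (Denby, w=60) cum 460
⇒ y* = 9

(1, 9)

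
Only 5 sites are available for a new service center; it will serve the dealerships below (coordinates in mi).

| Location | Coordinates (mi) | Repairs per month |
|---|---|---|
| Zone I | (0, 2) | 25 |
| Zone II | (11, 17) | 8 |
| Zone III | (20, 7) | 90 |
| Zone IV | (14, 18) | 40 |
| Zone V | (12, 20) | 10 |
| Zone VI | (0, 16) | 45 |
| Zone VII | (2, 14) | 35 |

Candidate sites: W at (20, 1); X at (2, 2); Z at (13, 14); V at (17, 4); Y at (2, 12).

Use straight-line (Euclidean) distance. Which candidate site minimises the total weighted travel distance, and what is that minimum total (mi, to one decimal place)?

Z, total 2564.7 mi

Total weighted distance at each candidate:
  W (20, 1): total = 4016.9
  X (2, 2): total = 3933.6
  Z (13, 14): total = 2564.7
  V (17, 4): total = 3232.0
  Y (2, 12): total = 2954.6
Minimum is at Z with total 2564.7 mi.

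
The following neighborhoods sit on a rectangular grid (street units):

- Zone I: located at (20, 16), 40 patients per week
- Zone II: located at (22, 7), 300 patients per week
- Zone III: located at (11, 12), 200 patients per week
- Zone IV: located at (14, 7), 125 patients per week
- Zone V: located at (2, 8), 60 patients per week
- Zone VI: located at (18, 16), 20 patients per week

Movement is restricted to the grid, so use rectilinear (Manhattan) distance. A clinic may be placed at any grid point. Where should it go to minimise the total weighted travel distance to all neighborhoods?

Manhattan distance separates: Σwᵢ(|x−xᵢ|+|y−yᵢ|) = Σwᵢ|x−xᵢ| + Σwᵢ|y−yᵢ|, so x and y are optimised independently as 1-D weighted medians.
Total weight W = 745; half = 372.5.
x-coordinate, sorted with cumulative weight:
  x=2 (Zone V, w=60) cum 60
  x=11 (Zone III, w=200) cum 260
  x=14 (Zone IV, w=125) cum 385  ← median
  x=18 (Zone VI, w=20) cum 405
  x=20 (Zone I, w=40) cum 445
  x=22 (Zone II, w=300) cum 745
⇒ x* = 14
y-coordinate, sorted with cumulative weight:
  y=7 (Zone II, w=300) cum 300
  y=7 (Zone IV, w=125) cum 425  ← median
  y=8 (Zone V, w=60) cum 485
  y=12 (Zone III, w=200) cum 685
  y=16 (Zone I, w=40) cum 725
  y=16 (Zone VI, w=20) cum 745
⇒ y* = 7

(14, 7)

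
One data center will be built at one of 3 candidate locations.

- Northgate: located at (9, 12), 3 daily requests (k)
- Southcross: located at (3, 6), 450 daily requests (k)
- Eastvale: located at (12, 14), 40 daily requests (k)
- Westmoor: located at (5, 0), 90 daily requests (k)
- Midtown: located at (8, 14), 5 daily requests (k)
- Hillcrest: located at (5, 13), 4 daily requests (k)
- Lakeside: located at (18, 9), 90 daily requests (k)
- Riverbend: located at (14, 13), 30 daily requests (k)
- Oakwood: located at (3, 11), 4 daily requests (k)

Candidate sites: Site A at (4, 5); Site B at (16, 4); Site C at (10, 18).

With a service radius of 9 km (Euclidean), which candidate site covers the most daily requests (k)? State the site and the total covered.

Coverage radius r = 9 km; a point is covered iff (Δx)²+(Δy)² ≤ 9² = 81.
  Site A (4, 5): covers {Northgate, Southcross, Westmoor, Hillcrest, Oakwood} → 551
  Site B (16, 4): covers {Lakeside} → 90
  Site C (10, 18): covers {Northgate, Eastvale, Midtown, Hillcrest, Riverbend} → 82
Maximum coverage at Site A: 551 daily requests (k).

Site A, covering 551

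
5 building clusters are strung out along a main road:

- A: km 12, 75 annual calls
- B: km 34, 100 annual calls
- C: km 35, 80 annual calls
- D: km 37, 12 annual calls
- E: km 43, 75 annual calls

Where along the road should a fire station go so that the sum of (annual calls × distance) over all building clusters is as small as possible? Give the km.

For a sum of weighted absolute distances on a line, the optimum is the weighted median (not the mean). Total weight W = 342; half-weight = 171.
Sort by position and accumulate weight:
  km 12 (A, w=75) → cum 75
  km 34 (B, w=100) → cum 175  ≥ 171 → median here
  km 35 (C, w=80) → cum 255
  km 37 (D, w=12) → cum 267
  km 43 (E, w=75) → cum 342
Optimal location: km 34.

x = 34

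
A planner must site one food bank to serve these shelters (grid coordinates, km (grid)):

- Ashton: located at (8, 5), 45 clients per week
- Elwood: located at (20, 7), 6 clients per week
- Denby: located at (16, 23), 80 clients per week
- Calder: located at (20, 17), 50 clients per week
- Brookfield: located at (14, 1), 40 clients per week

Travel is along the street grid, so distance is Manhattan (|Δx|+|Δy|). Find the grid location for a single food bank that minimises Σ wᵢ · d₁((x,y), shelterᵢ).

(16, 17)

Manhattan distance separates: Σwᵢ(|x−xᵢ|+|y−yᵢ|) = Σwᵢ|x−xᵢ| + Σwᵢ|y−yᵢ|, so x and y are optimised independently as 1-D weighted medians.
Total weight W = 221; half = 110.5.
x-coordinate, sorted with cumulative weight:
  x=8 (Ashton, w=45) cum 45
  x=14 (Brookfield, w=40) cum 85
  x=16 (Denby, w=80) cum 165  ← median
  x=20 (Elwood, w=6) cum 171
  x=20 (Calder, w=50) cum 221
⇒ x* = 16
y-coordinate, sorted with cumulative weight:
  y=1 (Brookfield, w=40) cum 40
  y=5 (Ashton, w=45) cum 85
  y=7 (Elwood, w=6) cum 91
  y=17 (Calder, w=50) cum 141  ← median
  y=23 (Denby, w=80) cum 221
⇒ y* = 17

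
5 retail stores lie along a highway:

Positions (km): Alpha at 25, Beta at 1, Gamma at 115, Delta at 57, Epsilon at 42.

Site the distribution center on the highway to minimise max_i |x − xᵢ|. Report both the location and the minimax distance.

The 1-center on a line is the midpoint of the two extreme points: leftmost at 1, rightmost at 115.
Optimal location = (1 + 115)/2 = 58; maximum distance = (115 − 1)/2 = 57.

location 58, max distance 57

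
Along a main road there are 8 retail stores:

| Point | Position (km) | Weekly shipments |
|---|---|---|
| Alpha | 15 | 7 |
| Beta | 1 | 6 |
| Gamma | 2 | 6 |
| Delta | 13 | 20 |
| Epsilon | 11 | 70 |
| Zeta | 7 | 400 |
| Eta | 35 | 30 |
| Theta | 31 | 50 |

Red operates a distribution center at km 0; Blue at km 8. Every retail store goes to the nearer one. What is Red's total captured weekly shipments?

The indifferent point is the midpoint (0+8)/2 = 4; retail stores left of it (closer to Red at 0) go to Red, those right go to Blue.
  Beta at 1 (w=6) → Red
  Gamma at 2 (w=6) → Red
  Zeta at 7 (w=400) → Blue
  Epsilon at 11 (w=70) → Blue
  Delta at 13 (w=20) → Blue
  Alpha at 15 (w=7) → Blue
  Theta at 31 (w=50) → Blue
  Eta at 35 (w=30) → Blue
Red captures 12; Blue captures 577.

12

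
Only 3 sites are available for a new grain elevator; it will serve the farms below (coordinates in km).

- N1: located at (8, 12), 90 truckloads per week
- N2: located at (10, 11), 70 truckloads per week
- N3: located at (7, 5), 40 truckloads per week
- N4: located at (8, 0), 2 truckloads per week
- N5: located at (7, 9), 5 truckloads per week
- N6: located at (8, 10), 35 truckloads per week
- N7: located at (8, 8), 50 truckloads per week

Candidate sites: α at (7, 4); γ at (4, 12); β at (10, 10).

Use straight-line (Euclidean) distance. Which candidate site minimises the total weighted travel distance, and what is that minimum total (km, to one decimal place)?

Total weighted distance at each candidate:
  α (7, 4): total = 1751.0
  γ (4, 12): total = 1576.3
  β (10, 10): total = 805.4
Minimum is at β with total 805.4 km.

β, total 805.4 km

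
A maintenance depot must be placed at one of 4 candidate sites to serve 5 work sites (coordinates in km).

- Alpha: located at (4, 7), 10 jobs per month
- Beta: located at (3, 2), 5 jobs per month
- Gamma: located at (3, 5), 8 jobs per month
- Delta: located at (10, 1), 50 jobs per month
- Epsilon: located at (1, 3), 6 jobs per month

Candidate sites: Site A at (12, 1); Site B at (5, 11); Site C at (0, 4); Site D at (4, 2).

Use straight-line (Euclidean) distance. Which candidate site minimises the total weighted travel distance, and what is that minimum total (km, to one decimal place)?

Site A, total 391.1 km

Total weighted distance at each candidate:
  Site A (12, 1): total = 391.1
  Site B (5, 11): total = 750.6
  Site C (0, 4): total = 623.8
  Site D (4, 2): total = 403.4
Minimum is at Site A with total 391.1 km.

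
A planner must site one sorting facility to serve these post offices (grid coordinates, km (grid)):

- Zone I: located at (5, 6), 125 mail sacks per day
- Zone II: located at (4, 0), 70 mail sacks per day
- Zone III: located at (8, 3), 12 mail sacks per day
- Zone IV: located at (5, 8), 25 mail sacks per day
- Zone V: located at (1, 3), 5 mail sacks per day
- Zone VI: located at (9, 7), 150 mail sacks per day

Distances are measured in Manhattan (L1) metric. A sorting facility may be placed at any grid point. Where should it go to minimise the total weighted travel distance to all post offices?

(5, 6)

Manhattan distance separates: Σwᵢ(|x−xᵢ|+|y−yᵢ|) = Σwᵢ|x−xᵢ| + Σwᵢ|y−yᵢ|, so x and y are optimised independently as 1-D weighted medians.
Total weight W = 387; half = 193.5.
x-coordinate, sorted with cumulative weight:
  x=1 (Zone V, w=5) cum 5
  x=4 (Zone II, w=70) cum 75
  x=5 (Zone I, w=125) cum 200  ← median
  x=5 (Zone IV, w=25) cum 225
  x=8 (Zone III, w=12) cum 237
  x=9 (Zone VI, w=150) cum 387
⇒ x* = 5
y-coordinate, sorted with cumulative weight:
  y=0 (Zone II, w=70) cum 70
  y=3 (Zone III, w=12) cum 82
  y=3 (Zone V, w=5) cum 87
  y=6 (Zone I, w=125) cum 212  ← median
  y=7 (Zone VI, w=150) cum 362
  y=8 (Zone IV, w=25) cum 387
⇒ y* = 6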